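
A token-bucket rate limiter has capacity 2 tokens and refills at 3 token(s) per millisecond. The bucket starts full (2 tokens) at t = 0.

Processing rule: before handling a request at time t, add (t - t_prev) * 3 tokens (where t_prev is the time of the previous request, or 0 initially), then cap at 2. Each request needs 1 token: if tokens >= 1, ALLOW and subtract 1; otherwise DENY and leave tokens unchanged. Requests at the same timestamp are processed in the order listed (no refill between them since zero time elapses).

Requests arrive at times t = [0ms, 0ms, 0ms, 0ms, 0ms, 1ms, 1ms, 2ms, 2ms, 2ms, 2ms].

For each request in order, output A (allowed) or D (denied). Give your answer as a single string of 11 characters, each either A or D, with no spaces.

Answer: AADDDAAAADD

Derivation:
Simulating step by step:
  req#1 t=0ms: ALLOW
  req#2 t=0ms: ALLOW
  req#3 t=0ms: DENY
  req#4 t=0ms: DENY
  req#5 t=0ms: DENY
  req#6 t=1ms: ALLOW
  req#7 t=1ms: ALLOW
  req#8 t=2ms: ALLOW
  req#9 t=2ms: ALLOW
  req#10 t=2ms: DENY
  req#11 t=2ms: DENY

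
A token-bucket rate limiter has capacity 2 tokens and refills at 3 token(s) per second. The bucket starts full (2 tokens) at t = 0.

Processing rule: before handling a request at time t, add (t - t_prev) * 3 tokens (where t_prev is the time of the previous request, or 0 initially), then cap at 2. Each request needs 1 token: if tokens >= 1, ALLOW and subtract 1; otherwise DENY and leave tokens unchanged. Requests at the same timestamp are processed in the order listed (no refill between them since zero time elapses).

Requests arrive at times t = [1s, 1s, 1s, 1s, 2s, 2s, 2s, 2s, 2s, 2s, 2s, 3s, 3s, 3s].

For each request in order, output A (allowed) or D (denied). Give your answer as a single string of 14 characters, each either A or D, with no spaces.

Simulating step by step:
  req#1 t=1s: ALLOW
  req#2 t=1s: ALLOW
  req#3 t=1s: DENY
  req#4 t=1s: DENY
  req#5 t=2s: ALLOW
  req#6 t=2s: ALLOW
  req#7 t=2s: DENY
  req#8 t=2s: DENY
  req#9 t=2s: DENY
  req#10 t=2s: DENY
  req#11 t=2s: DENY
  req#12 t=3s: ALLOW
  req#13 t=3s: ALLOW
  req#14 t=3s: DENY

Answer: AADDAADDDDDAAD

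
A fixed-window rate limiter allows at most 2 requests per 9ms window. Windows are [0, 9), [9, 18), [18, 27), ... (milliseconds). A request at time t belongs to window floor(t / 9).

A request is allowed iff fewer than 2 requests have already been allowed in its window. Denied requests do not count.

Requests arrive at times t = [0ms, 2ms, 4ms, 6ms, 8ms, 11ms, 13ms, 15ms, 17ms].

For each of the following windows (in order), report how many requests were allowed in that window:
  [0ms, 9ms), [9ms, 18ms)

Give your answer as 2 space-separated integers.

Answer: 2 2

Derivation:
Processing requests:
  req#1 t=0ms (window 0): ALLOW
  req#2 t=2ms (window 0): ALLOW
  req#3 t=4ms (window 0): DENY
  req#4 t=6ms (window 0): DENY
  req#5 t=8ms (window 0): DENY
  req#6 t=11ms (window 1): ALLOW
  req#7 t=13ms (window 1): ALLOW
  req#8 t=15ms (window 1): DENY
  req#9 t=17ms (window 1): DENY

Allowed counts by window: 2 2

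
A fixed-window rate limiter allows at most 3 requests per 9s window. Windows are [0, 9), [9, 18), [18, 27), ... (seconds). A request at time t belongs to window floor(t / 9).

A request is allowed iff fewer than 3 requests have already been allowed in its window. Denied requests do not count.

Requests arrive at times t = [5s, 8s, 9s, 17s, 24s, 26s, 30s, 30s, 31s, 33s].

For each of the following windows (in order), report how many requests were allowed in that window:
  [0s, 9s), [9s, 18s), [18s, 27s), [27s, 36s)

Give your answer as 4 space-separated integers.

Processing requests:
  req#1 t=5s (window 0): ALLOW
  req#2 t=8s (window 0): ALLOW
  req#3 t=9s (window 1): ALLOW
  req#4 t=17s (window 1): ALLOW
  req#5 t=24s (window 2): ALLOW
  req#6 t=26s (window 2): ALLOW
  req#7 t=30s (window 3): ALLOW
  req#8 t=30s (window 3): ALLOW
  req#9 t=31s (window 3): ALLOW
  req#10 t=33s (window 3): DENY

Allowed counts by window: 2 2 2 3

Answer: 2 2 2 3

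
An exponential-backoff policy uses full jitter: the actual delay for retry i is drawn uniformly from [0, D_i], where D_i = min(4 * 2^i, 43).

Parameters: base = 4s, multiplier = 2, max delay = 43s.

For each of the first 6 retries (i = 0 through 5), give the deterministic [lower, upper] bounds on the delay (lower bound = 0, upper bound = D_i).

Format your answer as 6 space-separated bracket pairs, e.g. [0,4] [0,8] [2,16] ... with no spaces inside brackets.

Computing bounds per retry:
  i=0: D_i=min(4*2^0,43)=4, bounds=[0,4]
  i=1: D_i=min(4*2^1,43)=8, bounds=[0,8]
  i=2: D_i=min(4*2^2,43)=16, bounds=[0,16]
  i=3: D_i=min(4*2^3,43)=32, bounds=[0,32]
  i=4: D_i=min(4*2^4,43)=43, bounds=[0,43]
  i=5: D_i=min(4*2^5,43)=43, bounds=[0,43]

Answer: [0,4] [0,8] [0,16] [0,32] [0,43] [0,43]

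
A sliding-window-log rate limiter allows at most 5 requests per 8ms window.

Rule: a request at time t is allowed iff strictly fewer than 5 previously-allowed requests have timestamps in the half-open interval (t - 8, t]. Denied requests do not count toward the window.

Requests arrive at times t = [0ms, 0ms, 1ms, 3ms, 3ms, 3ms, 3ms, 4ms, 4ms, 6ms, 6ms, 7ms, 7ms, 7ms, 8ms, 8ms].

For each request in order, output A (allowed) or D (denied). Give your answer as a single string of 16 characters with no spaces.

Answer: AAAAADDDDDDDDDAA

Derivation:
Tracking allowed requests in the window:
  req#1 t=0ms: ALLOW
  req#2 t=0ms: ALLOW
  req#3 t=1ms: ALLOW
  req#4 t=3ms: ALLOW
  req#5 t=3ms: ALLOW
  req#6 t=3ms: DENY
  req#7 t=3ms: DENY
  req#8 t=4ms: DENY
  req#9 t=4ms: DENY
  req#10 t=6ms: DENY
  req#11 t=6ms: DENY
  req#12 t=7ms: DENY
  req#13 t=7ms: DENY
  req#14 t=7ms: DENY
  req#15 t=8ms: ALLOW
  req#16 t=8ms: ALLOW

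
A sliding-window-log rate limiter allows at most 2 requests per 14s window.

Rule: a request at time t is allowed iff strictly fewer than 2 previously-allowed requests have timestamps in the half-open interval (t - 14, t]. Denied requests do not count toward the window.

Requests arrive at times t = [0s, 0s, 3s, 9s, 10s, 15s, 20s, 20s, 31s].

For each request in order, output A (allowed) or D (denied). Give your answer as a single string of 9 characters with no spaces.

Tracking allowed requests in the window:
  req#1 t=0s: ALLOW
  req#2 t=0s: ALLOW
  req#3 t=3s: DENY
  req#4 t=9s: DENY
  req#5 t=10s: DENY
  req#6 t=15s: ALLOW
  req#7 t=20s: ALLOW
  req#8 t=20s: DENY
  req#9 t=31s: ALLOW

Answer: AADDDAADA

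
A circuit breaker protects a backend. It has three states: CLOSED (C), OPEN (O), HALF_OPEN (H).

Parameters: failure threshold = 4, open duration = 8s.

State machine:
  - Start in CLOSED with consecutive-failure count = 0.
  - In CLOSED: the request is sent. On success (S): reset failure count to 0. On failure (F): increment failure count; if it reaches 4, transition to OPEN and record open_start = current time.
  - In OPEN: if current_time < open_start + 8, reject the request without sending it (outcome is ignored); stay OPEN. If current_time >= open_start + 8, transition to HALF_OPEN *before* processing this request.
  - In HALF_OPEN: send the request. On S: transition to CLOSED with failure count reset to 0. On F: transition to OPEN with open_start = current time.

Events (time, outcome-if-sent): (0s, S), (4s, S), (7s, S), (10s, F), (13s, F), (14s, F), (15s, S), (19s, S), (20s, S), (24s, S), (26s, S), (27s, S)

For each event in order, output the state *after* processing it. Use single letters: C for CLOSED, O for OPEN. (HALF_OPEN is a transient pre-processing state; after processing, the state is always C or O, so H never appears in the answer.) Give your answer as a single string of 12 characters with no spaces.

State after each event:
  event#1 t=0s outcome=S: state=CLOSED
  event#2 t=4s outcome=S: state=CLOSED
  event#3 t=7s outcome=S: state=CLOSED
  event#4 t=10s outcome=F: state=CLOSED
  event#5 t=13s outcome=F: state=CLOSED
  event#6 t=14s outcome=F: state=CLOSED
  event#7 t=15s outcome=S: state=CLOSED
  event#8 t=19s outcome=S: state=CLOSED
  event#9 t=20s outcome=S: state=CLOSED
  event#10 t=24s outcome=S: state=CLOSED
  event#11 t=26s outcome=S: state=CLOSED
  event#12 t=27s outcome=S: state=CLOSED

Answer: CCCCCCCCCCCC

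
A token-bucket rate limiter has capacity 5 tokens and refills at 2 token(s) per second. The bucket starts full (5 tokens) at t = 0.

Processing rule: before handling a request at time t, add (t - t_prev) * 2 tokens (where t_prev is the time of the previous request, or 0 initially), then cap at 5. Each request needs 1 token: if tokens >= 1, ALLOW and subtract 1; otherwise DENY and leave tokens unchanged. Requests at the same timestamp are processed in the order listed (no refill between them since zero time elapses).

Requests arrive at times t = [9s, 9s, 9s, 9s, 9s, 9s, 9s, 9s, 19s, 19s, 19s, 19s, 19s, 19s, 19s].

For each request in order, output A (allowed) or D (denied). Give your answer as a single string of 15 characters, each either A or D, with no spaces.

Answer: AAAAADDDAAAAADD

Derivation:
Simulating step by step:
  req#1 t=9s: ALLOW
  req#2 t=9s: ALLOW
  req#3 t=9s: ALLOW
  req#4 t=9s: ALLOW
  req#5 t=9s: ALLOW
  req#6 t=9s: DENY
  req#7 t=9s: DENY
  req#8 t=9s: DENY
  req#9 t=19s: ALLOW
  req#10 t=19s: ALLOW
  req#11 t=19s: ALLOW
  req#12 t=19s: ALLOW
  req#13 t=19s: ALLOW
  req#14 t=19s: DENY
  req#15 t=19s: DENY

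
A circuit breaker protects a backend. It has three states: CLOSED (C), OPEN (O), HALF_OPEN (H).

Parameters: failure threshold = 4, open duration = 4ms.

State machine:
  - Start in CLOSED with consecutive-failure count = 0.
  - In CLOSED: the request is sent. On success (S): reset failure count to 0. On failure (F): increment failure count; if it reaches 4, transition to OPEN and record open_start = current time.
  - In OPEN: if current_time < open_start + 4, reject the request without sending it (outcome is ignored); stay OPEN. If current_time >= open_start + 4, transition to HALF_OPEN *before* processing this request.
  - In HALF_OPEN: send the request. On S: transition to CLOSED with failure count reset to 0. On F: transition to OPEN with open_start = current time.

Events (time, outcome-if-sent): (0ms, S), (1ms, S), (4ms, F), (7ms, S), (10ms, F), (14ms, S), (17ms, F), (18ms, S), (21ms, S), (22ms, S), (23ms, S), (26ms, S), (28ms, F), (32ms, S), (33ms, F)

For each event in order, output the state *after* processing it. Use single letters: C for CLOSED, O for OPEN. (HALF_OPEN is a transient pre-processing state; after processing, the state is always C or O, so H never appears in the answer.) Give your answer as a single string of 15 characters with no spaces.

State after each event:
  event#1 t=0ms outcome=S: state=CLOSED
  event#2 t=1ms outcome=S: state=CLOSED
  event#3 t=4ms outcome=F: state=CLOSED
  event#4 t=7ms outcome=S: state=CLOSED
  event#5 t=10ms outcome=F: state=CLOSED
  event#6 t=14ms outcome=S: state=CLOSED
  event#7 t=17ms outcome=F: state=CLOSED
  event#8 t=18ms outcome=S: state=CLOSED
  event#9 t=21ms outcome=S: state=CLOSED
  event#10 t=22ms outcome=S: state=CLOSED
  event#11 t=23ms outcome=S: state=CLOSED
  event#12 t=26ms outcome=S: state=CLOSED
  event#13 t=28ms outcome=F: state=CLOSED
  event#14 t=32ms outcome=S: state=CLOSED
  event#15 t=33ms outcome=F: state=CLOSED

Answer: CCCCCCCCCCCCCCC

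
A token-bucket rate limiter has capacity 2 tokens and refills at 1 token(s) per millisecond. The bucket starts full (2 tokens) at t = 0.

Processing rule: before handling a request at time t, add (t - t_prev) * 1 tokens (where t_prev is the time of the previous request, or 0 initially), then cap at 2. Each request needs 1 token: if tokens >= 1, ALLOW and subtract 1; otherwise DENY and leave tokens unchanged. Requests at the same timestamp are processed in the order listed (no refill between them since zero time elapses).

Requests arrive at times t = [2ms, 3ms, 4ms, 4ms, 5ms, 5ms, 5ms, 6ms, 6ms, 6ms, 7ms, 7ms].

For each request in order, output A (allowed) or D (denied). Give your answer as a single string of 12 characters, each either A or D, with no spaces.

Answer: AAAAADDADDAD

Derivation:
Simulating step by step:
  req#1 t=2ms: ALLOW
  req#2 t=3ms: ALLOW
  req#3 t=4ms: ALLOW
  req#4 t=4ms: ALLOW
  req#5 t=5ms: ALLOW
  req#6 t=5ms: DENY
  req#7 t=5ms: DENY
  req#8 t=6ms: ALLOW
  req#9 t=6ms: DENY
  req#10 t=6ms: DENY
  req#11 t=7ms: ALLOW
  req#12 t=7ms: DENY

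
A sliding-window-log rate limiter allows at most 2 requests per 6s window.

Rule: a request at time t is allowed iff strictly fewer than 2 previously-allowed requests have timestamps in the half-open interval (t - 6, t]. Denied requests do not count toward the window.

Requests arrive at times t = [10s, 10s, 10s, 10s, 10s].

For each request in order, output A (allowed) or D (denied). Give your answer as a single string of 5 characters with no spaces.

Tracking allowed requests in the window:
  req#1 t=10s: ALLOW
  req#2 t=10s: ALLOW
  req#3 t=10s: DENY
  req#4 t=10s: DENY
  req#5 t=10s: DENY

Answer: AADDD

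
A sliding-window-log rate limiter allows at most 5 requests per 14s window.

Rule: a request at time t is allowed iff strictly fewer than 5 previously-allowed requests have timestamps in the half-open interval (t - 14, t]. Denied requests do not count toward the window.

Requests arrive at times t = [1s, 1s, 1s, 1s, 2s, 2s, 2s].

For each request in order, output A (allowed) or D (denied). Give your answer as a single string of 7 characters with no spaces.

Answer: AAAAADD

Derivation:
Tracking allowed requests in the window:
  req#1 t=1s: ALLOW
  req#2 t=1s: ALLOW
  req#3 t=1s: ALLOW
  req#4 t=1s: ALLOW
  req#5 t=2s: ALLOW
  req#6 t=2s: DENY
  req#7 t=2s: DENY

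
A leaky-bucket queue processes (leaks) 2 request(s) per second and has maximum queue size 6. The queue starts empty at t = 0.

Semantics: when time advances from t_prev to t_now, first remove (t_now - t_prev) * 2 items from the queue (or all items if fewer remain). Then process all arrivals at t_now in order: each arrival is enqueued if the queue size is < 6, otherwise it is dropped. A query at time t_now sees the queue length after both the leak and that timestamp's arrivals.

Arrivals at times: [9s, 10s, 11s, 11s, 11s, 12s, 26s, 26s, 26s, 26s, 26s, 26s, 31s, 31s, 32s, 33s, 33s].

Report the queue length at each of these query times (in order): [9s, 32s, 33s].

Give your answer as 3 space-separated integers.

Answer: 1 1 2

Derivation:
Queue lengths at query times:
  query t=9s: backlog = 1
  query t=32s: backlog = 1
  query t=33s: backlog = 2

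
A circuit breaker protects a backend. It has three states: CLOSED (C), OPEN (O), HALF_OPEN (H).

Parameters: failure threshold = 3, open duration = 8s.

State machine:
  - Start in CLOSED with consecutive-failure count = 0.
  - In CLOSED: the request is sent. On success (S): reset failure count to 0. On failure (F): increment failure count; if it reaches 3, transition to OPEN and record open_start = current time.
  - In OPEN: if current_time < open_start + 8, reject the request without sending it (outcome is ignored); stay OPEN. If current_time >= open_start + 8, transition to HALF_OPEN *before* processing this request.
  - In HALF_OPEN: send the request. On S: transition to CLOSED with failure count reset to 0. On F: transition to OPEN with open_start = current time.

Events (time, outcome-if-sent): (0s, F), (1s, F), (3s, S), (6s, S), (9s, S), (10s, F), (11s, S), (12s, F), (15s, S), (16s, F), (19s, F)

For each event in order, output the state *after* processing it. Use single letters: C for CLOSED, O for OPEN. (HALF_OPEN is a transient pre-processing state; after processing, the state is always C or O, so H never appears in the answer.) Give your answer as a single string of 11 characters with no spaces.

State after each event:
  event#1 t=0s outcome=F: state=CLOSED
  event#2 t=1s outcome=F: state=CLOSED
  event#3 t=3s outcome=S: state=CLOSED
  event#4 t=6s outcome=S: state=CLOSED
  event#5 t=9s outcome=S: state=CLOSED
  event#6 t=10s outcome=F: state=CLOSED
  event#7 t=11s outcome=S: state=CLOSED
  event#8 t=12s outcome=F: state=CLOSED
  event#9 t=15s outcome=S: state=CLOSED
  event#10 t=16s outcome=F: state=CLOSED
  event#11 t=19s outcome=F: state=CLOSED

Answer: CCCCCCCCCCC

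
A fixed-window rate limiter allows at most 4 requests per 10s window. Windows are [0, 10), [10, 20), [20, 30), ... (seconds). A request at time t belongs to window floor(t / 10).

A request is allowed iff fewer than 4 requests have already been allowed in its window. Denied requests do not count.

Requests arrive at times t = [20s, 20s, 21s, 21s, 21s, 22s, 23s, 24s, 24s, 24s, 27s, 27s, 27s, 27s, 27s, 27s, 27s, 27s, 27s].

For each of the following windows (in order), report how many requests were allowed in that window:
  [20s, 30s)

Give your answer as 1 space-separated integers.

Answer: 4

Derivation:
Processing requests:
  req#1 t=20s (window 2): ALLOW
  req#2 t=20s (window 2): ALLOW
  req#3 t=21s (window 2): ALLOW
  req#4 t=21s (window 2): ALLOW
  req#5 t=21s (window 2): DENY
  req#6 t=22s (window 2): DENY
  req#7 t=23s (window 2): DENY
  req#8 t=24s (window 2): DENY
  req#9 t=24s (window 2): DENY
  req#10 t=24s (window 2): DENY
  req#11 t=27s (window 2): DENY
  req#12 t=27s (window 2): DENY
  req#13 t=27s (window 2): DENY
  req#14 t=27s (window 2): DENY
  req#15 t=27s (window 2): DENY
  req#16 t=27s (window 2): DENY
  req#17 t=27s (window 2): DENY
  req#18 t=27s (window 2): DENY
  req#19 t=27s (window 2): DENY

Allowed counts by window: 4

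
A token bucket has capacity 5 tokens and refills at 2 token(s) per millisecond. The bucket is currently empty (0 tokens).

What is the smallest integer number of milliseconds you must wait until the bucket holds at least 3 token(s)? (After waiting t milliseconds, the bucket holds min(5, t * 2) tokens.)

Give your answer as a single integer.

Answer: 2

Derivation:
Need t * 2 >= 3, so t >= 3/2.
Smallest integer t = ceil(3/2) = 2.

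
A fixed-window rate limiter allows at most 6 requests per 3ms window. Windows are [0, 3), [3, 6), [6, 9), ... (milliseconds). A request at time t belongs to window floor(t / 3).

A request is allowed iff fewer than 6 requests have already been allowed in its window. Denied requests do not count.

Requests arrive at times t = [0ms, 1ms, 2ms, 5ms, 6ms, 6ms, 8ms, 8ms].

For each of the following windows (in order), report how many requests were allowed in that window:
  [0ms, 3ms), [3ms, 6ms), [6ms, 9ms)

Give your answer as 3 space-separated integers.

Answer: 3 1 4

Derivation:
Processing requests:
  req#1 t=0ms (window 0): ALLOW
  req#2 t=1ms (window 0): ALLOW
  req#3 t=2ms (window 0): ALLOW
  req#4 t=5ms (window 1): ALLOW
  req#5 t=6ms (window 2): ALLOW
  req#6 t=6ms (window 2): ALLOW
  req#7 t=8ms (window 2): ALLOW
  req#8 t=8ms (window 2): ALLOW

Allowed counts by window: 3 1 4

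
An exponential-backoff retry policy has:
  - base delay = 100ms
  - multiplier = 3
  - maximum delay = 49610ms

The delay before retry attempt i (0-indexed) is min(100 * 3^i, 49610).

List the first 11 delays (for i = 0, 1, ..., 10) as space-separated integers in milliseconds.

Computing each delay:
  i=0: min(100*3^0, 49610) = 100
  i=1: min(100*3^1, 49610) = 300
  i=2: min(100*3^2, 49610) = 900
  i=3: min(100*3^3, 49610) = 2700
  i=4: min(100*3^4, 49610) = 8100
  i=5: min(100*3^5, 49610) = 24300
  i=6: min(100*3^6, 49610) = 49610
  i=7: min(100*3^7, 49610) = 49610
  i=8: min(100*3^8, 49610) = 49610
  i=9: min(100*3^9, 49610) = 49610
  i=10: min(100*3^10, 49610) = 49610

Answer: 100 300 900 2700 8100 24300 49610 49610 49610 49610 49610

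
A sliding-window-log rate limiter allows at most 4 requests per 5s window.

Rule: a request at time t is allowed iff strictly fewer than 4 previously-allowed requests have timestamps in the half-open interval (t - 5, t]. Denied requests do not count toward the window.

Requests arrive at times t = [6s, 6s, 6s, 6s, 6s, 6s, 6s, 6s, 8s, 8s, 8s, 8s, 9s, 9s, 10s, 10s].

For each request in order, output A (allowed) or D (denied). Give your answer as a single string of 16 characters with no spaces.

Tracking allowed requests in the window:
  req#1 t=6s: ALLOW
  req#2 t=6s: ALLOW
  req#3 t=6s: ALLOW
  req#4 t=6s: ALLOW
  req#5 t=6s: DENY
  req#6 t=6s: DENY
  req#7 t=6s: DENY
  req#8 t=6s: DENY
  req#9 t=8s: DENY
  req#10 t=8s: DENY
  req#11 t=8s: DENY
  req#12 t=8s: DENY
  req#13 t=9s: DENY
  req#14 t=9s: DENY
  req#15 t=10s: DENY
  req#16 t=10s: DENY

Answer: AAAADDDDDDDDDDDD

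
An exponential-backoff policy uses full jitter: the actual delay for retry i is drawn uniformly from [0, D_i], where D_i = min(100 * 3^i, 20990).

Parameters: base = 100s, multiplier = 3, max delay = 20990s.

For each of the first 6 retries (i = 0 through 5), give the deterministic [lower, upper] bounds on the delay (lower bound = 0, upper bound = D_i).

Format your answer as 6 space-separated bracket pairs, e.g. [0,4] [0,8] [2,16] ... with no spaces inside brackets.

Answer: [0,100] [0,300] [0,900] [0,2700] [0,8100] [0,20990]

Derivation:
Computing bounds per retry:
  i=0: D_i=min(100*3^0,20990)=100, bounds=[0,100]
  i=1: D_i=min(100*3^1,20990)=300, bounds=[0,300]
  i=2: D_i=min(100*3^2,20990)=900, bounds=[0,900]
  i=3: D_i=min(100*3^3,20990)=2700, bounds=[0,2700]
  i=4: D_i=min(100*3^4,20990)=8100, bounds=[0,8100]
  i=5: D_i=min(100*3^5,20990)=20990, bounds=[0,20990]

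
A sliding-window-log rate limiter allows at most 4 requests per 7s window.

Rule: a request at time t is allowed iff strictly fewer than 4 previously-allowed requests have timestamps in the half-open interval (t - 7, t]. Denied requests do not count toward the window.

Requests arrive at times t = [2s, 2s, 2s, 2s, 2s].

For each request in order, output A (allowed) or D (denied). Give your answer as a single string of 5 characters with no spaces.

Answer: AAAAD

Derivation:
Tracking allowed requests in the window:
  req#1 t=2s: ALLOW
  req#2 t=2s: ALLOW
  req#3 t=2s: ALLOW
  req#4 t=2s: ALLOW
  req#5 t=2s: DENY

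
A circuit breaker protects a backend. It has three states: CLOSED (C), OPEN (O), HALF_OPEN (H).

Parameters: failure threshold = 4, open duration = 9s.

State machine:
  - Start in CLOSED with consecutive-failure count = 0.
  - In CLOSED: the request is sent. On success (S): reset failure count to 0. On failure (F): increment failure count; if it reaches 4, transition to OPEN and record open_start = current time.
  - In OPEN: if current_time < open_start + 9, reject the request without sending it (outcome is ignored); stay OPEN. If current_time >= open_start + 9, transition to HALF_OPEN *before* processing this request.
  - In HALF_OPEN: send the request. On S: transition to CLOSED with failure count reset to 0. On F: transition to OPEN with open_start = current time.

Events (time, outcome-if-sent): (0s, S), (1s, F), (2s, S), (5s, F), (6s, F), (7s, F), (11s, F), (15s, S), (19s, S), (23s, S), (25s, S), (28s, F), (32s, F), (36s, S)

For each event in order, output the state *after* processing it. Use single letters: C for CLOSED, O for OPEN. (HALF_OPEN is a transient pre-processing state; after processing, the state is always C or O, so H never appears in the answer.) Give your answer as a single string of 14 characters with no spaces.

State after each event:
  event#1 t=0s outcome=S: state=CLOSED
  event#2 t=1s outcome=F: state=CLOSED
  event#3 t=2s outcome=S: state=CLOSED
  event#4 t=5s outcome=F: state=CLOSED
  event#5 t=6s outcome=F: state=CLOSED
  event#6 t=7s outcome=F: state=CLOSED
  event#7 t=11s outcome=F: state=OPEN
  event#8 t=15s outcome=S: state=OPEN
  event#9 t=19s outcome=S: state=OPEN
  event#10 t=23s outcome=S: state=CLOSED
  event#11 t=25s outcome=S: state=CLOSED
  event#12 t=28s outcome=F: state=CLOSED
  event#13 t=32s outcome=F: state=CLOSED
  event#14 t=36s outcome=S: state=CLOSED

Answer: CCCCCCOOOCCCCC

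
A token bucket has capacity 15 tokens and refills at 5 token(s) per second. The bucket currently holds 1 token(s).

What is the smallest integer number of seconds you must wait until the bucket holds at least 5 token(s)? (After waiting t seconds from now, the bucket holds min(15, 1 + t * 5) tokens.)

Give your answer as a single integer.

Need 1 + t * 5 >= 5, so t >= 4/5.
Smallest integer t = ceil(4/5) = 1.

Answer: 1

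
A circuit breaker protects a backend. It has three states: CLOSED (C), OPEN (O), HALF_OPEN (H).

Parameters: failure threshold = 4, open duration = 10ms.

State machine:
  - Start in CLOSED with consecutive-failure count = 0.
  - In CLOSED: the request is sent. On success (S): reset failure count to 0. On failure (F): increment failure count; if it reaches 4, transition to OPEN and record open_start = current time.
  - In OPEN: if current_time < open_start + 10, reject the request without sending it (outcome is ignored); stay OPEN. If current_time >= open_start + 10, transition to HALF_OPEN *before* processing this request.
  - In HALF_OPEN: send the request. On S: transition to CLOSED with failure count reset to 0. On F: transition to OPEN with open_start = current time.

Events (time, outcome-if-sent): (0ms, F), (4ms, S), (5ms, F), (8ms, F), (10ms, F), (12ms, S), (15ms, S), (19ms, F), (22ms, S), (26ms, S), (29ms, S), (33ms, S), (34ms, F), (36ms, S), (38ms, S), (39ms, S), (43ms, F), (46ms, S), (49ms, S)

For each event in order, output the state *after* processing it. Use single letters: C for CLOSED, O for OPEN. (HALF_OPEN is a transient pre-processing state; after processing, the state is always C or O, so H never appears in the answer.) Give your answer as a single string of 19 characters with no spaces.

Answer: CCCCCCCCCCCCCCCCCCC

Derivation:
State after each event:
  event#1 t=0ms outcome=F: state=CLOSED
  event#2 t=4ms outcome=S: state=CLOSED
  event#3 t=5ms outcome=F: state=CLOSED
  event#4 t=8ms outcome=F: state=CLOSED
  event#5 t=10ms outcome=F: state=CLOSED
  event#6 t=12ms outcome=S: state=CLOSED
  event#7 t=15ms outcome=S: state=CLOSED
  event#8 t=19ms outcome=F: state=CLOSED
  event#9 t=22ms outcome=S: state=CLOSED
  event#10 t=26ms outcome=S: state=CLOSED
  event#11 t=29ms outcome=S: state=CLOSED
  event#12 t=33ms outcome=S: state=CLOSED
  event#13 t=34ms outcome=F: state=CLOSED
  event#14 t=36ms outcome=S: state=CLOSED
  event#15 t=38ms outcome=S: state=CLOSED
  event#16 t=39ms outcome=S: state=CLOSED
  event#17 t=43ms outcome=F: state=CLOSED
  event#18 t=46ms outcome=S: state=CLOSED
  event#19 t=49ms outcome=S: state=CLOSED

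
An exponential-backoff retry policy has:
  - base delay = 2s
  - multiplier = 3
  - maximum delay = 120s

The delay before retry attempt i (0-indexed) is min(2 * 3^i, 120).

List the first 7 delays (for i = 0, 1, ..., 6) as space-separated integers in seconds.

Answer: 2 6 18 54 120 120 120

Derivation:
Computing each delay:
  i=0: min(2*3^0, 120) = 2
  i=1: min(2*3^1, 120) = 6
  i=2: min(2*3^2, 120) = 18
  i=3: min(2*3^3, 120) = 54
  i=4: min(2*3^4, 120) = 120
  i=5: min(2*3^5, 120) = 120
  i=6: min(2*3^6, 120) = 120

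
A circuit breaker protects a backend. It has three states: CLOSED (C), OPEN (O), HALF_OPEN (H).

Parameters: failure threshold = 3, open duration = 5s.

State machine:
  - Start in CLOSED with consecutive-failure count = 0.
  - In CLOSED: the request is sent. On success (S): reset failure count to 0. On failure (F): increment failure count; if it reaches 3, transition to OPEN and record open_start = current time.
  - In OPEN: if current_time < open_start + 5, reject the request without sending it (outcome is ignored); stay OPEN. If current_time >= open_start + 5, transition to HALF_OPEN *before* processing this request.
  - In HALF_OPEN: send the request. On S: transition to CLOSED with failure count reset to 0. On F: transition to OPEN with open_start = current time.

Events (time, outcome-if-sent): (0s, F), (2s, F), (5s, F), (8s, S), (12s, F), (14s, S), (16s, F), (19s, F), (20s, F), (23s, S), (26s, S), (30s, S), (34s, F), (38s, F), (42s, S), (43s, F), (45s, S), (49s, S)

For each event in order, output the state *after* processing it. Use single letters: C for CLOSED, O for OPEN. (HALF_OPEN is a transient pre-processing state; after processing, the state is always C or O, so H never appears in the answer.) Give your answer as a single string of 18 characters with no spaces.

State after each event:
  event#1 t=0s outcome=F: state=CLOSED
  event#2 t=2s outcome=F: state=CLOSED
  event#3 t=5s outcome=F: state=OPEN
  event#4 t=8s outcome=S: state=OPEN
  event#5 t=12s outcome=F: state=OPEN
  event#6 t=14s outcome=S: state=OPEN
  event#7 t=16s outcome=F: state=OPEN
  event#8 t=19s outcome=F: state=OPEN
  event#9 t=20s outcome=F: state=OPEN
  event#10 t=23s outcome=S: state=OPEN
  event#11 t=26s outcome=S: state=CLOSED
  event#12 t=30s outcome=S: state=CLOSED
  event#13 t=34s outcome=F: state=CLOSED
  event#14 t=38s outcome=F: state=CLOSED
  event#15 t=42s outcome=S: state=CLOSED
  event#16 t=43s outcome=F: state=CLOSED
  event#17 t=45s outcome=S: state=CLOSED
  event#18 t=49s outcome=S: state=CLOSED

Answer: CCOOOOOOOOCCCCCCCC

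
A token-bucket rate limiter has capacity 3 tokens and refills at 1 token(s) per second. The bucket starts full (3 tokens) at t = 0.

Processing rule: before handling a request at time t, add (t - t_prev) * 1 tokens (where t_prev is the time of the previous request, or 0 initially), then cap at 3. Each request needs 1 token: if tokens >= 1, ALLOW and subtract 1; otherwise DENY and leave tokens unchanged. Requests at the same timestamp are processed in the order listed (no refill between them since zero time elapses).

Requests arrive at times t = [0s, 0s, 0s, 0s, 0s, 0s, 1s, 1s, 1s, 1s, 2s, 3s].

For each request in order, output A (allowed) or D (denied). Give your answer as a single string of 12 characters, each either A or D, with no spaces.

Simulating step by step:
  req#1 t=0s: ALLOW
  req#2 t=0s: ALLOW
  req#3 t=0s: ALLOW
  req#4 t=0s: DENY
  req#5 t=0s: DENY
  req#6 t=0s: DENY
  req#7 t=1s: ALLOW
  req#8 t=1s: DENY
  req#9 t=1s: DENY
  req#10 t=1s: DENY
  req#11 t=2s: ALLOW
  req#12 t=3s: ALLOW

Answer: AAADDDADDDAA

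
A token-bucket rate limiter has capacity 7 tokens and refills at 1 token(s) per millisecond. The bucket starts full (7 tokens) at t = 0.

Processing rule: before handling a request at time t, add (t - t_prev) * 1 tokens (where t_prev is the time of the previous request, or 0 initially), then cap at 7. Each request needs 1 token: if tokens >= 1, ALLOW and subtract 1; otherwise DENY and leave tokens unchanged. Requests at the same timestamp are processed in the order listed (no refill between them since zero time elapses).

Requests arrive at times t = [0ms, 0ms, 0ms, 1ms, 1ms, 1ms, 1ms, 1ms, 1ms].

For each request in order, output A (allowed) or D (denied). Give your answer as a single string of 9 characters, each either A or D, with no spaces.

Simulating step by step:
  req#1 t=0ms: ALLOW
  req#2 t=0ms: ALLOW
  req#3 t=0ms: ALLOW
  req#4 t=1ms: ALLOW
  req#5 t=1ms: ALLOW
  req#6 t=1ms: ALLOW
  req#7 t=1ms: ALLOW
  req#8 t=1ms: ALLOW
  req#9 t=1ms: DENY

Answer: AAAAAAAAD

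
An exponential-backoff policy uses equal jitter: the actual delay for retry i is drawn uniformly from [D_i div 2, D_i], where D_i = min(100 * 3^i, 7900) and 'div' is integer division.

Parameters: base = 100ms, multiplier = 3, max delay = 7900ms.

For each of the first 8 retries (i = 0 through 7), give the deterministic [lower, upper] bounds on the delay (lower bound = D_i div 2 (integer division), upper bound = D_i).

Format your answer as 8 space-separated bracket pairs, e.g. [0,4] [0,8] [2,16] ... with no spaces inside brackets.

Computing bounds per retry:
  i=0: D_i=min(100*3^0,7900)=100, bounds=[50,100]
  i=1: D_i=min(100*3^1,7900)=300, bounds=[150,300]
  i=2: D_i=min(100*3^2,7900)=900, bounds=[450,900]
  i=3: D_i=min(100*3^3,7900)=2700, bounds=[1350,2700]
  i=4: D_i=min(100*3^4,7900)=7900, bounds=[3950,7900]
  i=5: D_i=min(100*3^5,7900)=7900, bounds=[3950,7900]
  i=6: D_i=min(100*3^6,7900)=7900, bounds=[3950,7900]
  i=7: D_i=min(100*3^7,7900)=7900, bounds=[3950,7900]

Answer: [50,100] [150,300] [450,900] [1350,2700] [3950,7900] [3950,7900] [3950,7900] [3950,7900]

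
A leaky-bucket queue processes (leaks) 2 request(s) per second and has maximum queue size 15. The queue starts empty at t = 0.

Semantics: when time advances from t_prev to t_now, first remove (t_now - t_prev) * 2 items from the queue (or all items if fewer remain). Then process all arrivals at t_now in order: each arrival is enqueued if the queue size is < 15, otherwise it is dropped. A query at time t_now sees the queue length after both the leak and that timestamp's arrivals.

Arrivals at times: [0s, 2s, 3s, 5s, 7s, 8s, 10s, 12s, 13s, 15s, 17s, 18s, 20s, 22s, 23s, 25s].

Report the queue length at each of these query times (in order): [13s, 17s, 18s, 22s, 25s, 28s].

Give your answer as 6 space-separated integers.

Queue lengths at query times:
  query t=13s: backlog = 1
  query t=17s: backlog = 1
  query t=18s: backlog = 1
  query t=22s: backlog = 1
  query t=25s: backlog = 1
  query t=28s: backlog = 0

Answer: 1 1 1 1 1 0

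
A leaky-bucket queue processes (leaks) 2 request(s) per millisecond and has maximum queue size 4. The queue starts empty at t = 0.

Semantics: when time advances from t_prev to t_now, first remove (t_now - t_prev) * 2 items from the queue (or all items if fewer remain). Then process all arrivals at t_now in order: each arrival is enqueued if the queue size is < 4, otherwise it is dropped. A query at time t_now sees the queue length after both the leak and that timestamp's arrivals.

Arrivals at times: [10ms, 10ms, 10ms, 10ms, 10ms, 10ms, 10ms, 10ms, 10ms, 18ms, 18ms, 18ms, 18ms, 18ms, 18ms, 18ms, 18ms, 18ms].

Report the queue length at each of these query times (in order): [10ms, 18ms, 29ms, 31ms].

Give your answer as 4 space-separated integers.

Answer: 4 4 0 0

Derivation:
Queue lengths at query times:
  query t=10ms: backlog = 4
  query t=18ms: backlog = 4
  query t=29ms: backlog = 0
  query t=31ms: backlog = 0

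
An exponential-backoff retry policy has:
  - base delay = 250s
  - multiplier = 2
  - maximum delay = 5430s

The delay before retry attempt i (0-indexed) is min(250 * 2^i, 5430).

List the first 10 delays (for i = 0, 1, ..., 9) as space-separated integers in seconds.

Computing each delay:
  i=0: min(250*2^0, 5430) = 250
  i=1: min(250*2^1, 5430) = 500
  i=2: min(250*2^2, 5430) = 1000
  i=3: min(250*2^3, 5430) = 2000
  i=4: min(250*2^4, 5430) = 4000
  i=5: min(250*2^5, 5430) = 5430
  i=6: min(250*2^6, 5430) = 5430
  i=7: min(250*2^7, 5430) = 5430
  i=8: min(250*2^8, 5430) = 5430
  i=9: min(250*2^9, 5430) = 5430

Answer: 250 500 1000 2000 4000 5430 5430 5430 5430 5430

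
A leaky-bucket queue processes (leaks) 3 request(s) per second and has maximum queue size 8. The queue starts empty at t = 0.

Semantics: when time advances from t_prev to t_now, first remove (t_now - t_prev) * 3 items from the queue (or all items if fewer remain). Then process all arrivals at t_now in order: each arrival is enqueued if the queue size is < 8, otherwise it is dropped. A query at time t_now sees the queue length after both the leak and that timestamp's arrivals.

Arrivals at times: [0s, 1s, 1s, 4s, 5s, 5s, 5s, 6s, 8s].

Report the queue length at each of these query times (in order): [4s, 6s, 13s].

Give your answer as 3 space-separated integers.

Queue lengths at query times:
  query t=4s: backlog = 1
  query t=6s: backlog = 1
  query t=13s: backlog = 0

Answer: 1 1 0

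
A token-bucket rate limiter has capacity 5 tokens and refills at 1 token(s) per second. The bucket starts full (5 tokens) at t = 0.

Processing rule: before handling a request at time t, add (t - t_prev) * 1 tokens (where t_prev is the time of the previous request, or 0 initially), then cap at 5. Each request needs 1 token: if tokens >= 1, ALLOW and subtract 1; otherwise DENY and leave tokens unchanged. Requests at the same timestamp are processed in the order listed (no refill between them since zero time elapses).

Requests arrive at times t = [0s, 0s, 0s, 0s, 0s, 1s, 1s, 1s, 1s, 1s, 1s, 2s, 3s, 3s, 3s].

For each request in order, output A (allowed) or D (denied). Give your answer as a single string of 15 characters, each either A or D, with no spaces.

Answer: AAAAAADDDDDAADD

Derivation:
Simulating step by step:
  req#1 t=0s: ALLOW
  req#2 t=0s: ALLOW
  req#3 t=0s: ALLOW
  req#4 t=0s: ALLOW
  req#5 t=0s: ALLOW
  req#6 t=1s: ALLOW
  req#7 t=1s: DENY
  req#8 t=1s: DENY
  req#9 t=1s: DENY
  req#10 t=1s: DENY
  req#11 t=1s: DENY
  req#12 t=2s: ALLOW
  req#13 t=3s: ALLOW
  req#14 t=3s: DENY
  req#15 t=3s: DENY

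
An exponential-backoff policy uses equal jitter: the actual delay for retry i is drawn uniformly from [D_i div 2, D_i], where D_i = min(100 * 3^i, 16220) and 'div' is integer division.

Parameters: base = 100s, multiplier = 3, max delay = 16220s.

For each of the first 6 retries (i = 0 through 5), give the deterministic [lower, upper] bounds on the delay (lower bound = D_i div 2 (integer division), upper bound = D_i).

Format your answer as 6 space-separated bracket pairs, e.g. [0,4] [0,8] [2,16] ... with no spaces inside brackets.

Computing bounds per retry:
  i=0: D_i=min(100*3^0,16220)=100, bounds=[50,100]
  i=1: D_i=min(100*3^1,16220)=300, bounds=[150,300]
  i=2: D_i=min(100*3^2,16220)=900, bounds=[450,900]
  i=3: D_i=min(100*3^3,16220)=2700, bounds=[1350,2700]
  i=4: D_i=min(100*3^4,16220)=8100, bounds=[4050,8100]
  i=5: D_i=min(100*3^5,16220)=16220, bounds=[8110,16220]

Answer: [50,100] [150,300] [450,900] [1350,2700] [4050,8100] [8110,16220]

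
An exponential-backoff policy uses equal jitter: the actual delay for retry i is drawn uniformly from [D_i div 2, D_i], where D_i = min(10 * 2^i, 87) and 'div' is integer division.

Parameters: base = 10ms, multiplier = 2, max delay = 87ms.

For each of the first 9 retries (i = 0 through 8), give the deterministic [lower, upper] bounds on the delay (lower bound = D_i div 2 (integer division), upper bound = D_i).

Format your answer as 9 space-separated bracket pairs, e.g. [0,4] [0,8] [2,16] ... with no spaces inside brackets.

Answer: [5,10] [10,20] [20,40] [40,80] [43,87] [43,87] [43,87] [43,87] [43,87]

Derivation:
Computing bounds per retry:
  i=0: D_i=min(10*2^0,87)=10, bounds=[5,10]
  i=1: D_i=min(10*2^1,87)=20, bounds=[10,20]
  i=2: D_i=min(10*2^2,87)=40, bounds=[20,40]
  i=3: D_i=min(10*2^3,87)=80, bounds=[40,80]
  i=4: D_i=min(10*2^4,87)=87, bounds=[43,87]
  i=5: D_i=min(10*2^5,87)=87, bounds=[43,87]
  i=6: D_i=min(10*2^6,87)=87, bounds=[43,87]
  i=7: D_i=min(10*2^7,87)=87, bounds=[43,87]
  i=8: D_i=min(10*2^8,87)=87, bounds=[43,87]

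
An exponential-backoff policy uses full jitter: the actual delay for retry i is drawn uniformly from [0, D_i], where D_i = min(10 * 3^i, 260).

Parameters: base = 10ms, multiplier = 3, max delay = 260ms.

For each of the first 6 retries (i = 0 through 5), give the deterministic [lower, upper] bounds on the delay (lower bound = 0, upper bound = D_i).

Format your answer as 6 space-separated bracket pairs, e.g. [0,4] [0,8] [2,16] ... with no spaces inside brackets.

Computing bounds per retry:
  i=0: D_i=min(10*3^0,260)=10, bounds=[0,10]
  i=1: D_i=min(10*3^1,260)=30, bounds=[0,30]
  i=2: D_i=min(10*3^2,260)=90, bounds=[0,90]
  i=3: D_i=min(10*3^3,260)=260, bounds=[0,260]
  i=4: D_i=min(10*3^4,260)=260, bounds=[0,260]
  i=5: D_i=min(10*3^5,260)=260, bounds=[0,260]

Answer: [0,10] [0,30] [0,90] [0,260] [0,260] [0,260]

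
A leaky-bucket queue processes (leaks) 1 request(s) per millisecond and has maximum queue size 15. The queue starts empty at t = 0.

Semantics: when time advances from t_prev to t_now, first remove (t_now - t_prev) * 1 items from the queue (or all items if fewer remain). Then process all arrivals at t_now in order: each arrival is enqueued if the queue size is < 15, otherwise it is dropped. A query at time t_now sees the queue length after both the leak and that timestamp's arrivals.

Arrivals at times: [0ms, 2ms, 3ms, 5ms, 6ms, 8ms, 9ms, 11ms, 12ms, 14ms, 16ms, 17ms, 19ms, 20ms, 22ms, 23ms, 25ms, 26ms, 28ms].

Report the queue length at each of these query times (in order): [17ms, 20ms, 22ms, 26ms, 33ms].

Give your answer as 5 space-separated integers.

Answer: 1 1 1 1 0

Derivation:
Queue lengths at query times:
  query t=17ms: backlog = 1
  query t=20ms: backlog = 1
  query t=22ms: backlog = 1
  query t=26ms: backlog = 1
  query t=33ms: backlog = 0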